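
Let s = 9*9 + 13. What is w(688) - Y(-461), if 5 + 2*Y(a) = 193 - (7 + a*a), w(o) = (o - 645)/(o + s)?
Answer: 83024983/782 ≈ 1.0617e+5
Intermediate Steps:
s = 94 (s = 81 + 13 = 94)
w(o) = (-645 + o)/(94 + o) (w(o) = (o - 645)/(o + 94) = (-645 + o)/(94 + o))
Y(a) = 181/2 - a²/2 (Y(a) = -5/2 + (193 - (7 + a*a))/2 = -5/2 + (193 - (7 + a²))/2 = -5/2 + (193 + (-7 - a²))/2 = -5/2 + (186 - a²)/2 = -5/2 + (93 - a²/2) = 181/2 - a²/2)
w(688) - Y(-461) = (-645 + 688)/(94 + 688) - (181/2 - ½*(-461)²) = 43/782 - (181/2 - ½*212521) = (1/782)*43 - (181/2 - 212521/2) = 43/782 - 1*(-106170) = 43/782 + 106170 = 83024983/782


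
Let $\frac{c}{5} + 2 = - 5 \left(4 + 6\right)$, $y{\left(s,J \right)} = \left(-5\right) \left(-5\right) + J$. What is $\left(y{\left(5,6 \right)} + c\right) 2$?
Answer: $-458$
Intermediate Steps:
$y{\left(s,J \right)} = 25 + J$
$c = -260$ ($c = -10 + 5 \left(- 5 \left(4 + 6\right)\right) = -10 + 5 \left(\left(-5\right) 10\right) = -10 + 5 \left(-50\right) = -10 - 250 = -260$)
$\left(y{\left(5,6 \right)} + c\right) 2 = \left(\left(25 + 6\right) - 260\right) 2 = \left(31 - 260\right) 2 = \left(-229\right) 2 = -458$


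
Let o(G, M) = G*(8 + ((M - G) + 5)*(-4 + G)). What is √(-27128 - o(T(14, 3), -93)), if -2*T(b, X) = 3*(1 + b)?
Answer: √193702/4 ≈ 110.03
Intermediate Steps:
T(b, X) = -3/2 - 3*b/2 (T(b, X) = -3*(1 + b)/2 = -(3 + 3*b)/2 = -3/2 - 3*b/2)
o(G, M) = G*(8 + (-4 + G)*(5 + M - G)) (o(G, M) = G*(8 + (5 + M - G)*(-4 + G)) = G*(8 + (-4 + G)*(5 + M - G)))
√(-27128 - o(T(14, 3), -93)) = √(-27128 - (-3/2 - 3/2*14)*(-12 - (-3/2 - 3/2*14)² - 4*(-93) + 9*(-3/2 - 3/2*14) + (-3/2 - 3/2*14)*(-93))) = √(-27128 - (-3/2 - 21)*(-12 - (-3/2 - 21)² + 372 + 9*(-3/2 - 21) + (-3/2 - 21)*(-93))) = √(-27128 - (-45)*(-12 - (-45/2)² + 372 + 9*(-45/2) - 45/2*(-93))/2) = √(-27128 - (-45)*(-12 - 1*2025/4 + 372 - 405/2 + 4185/2)/2) = √(-27128 - (-45)*(-12 - 2025/4 + 372 - 405/2 + 4185/2)/2) = √(-27128 - (-45)*6975/(2*4)) = √(-27128 - 1*(-313875/8)) = √(-27128 + 313875/8) = √(96851/8) = √193702/4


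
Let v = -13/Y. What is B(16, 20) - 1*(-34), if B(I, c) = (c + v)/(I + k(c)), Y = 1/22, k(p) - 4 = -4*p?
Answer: 1153/30 ≈ 38.433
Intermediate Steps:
k(p) = 4 - 4*p
Y = 1/22 ≈ 0.045455
v = -286 (v = -13/1/22 = -13*22 = -286)
B(I, c) = (-286 + c)/(4 + I - 4*c) (B(I, c) = (c - 286)/(I + (4 - 4*c)) = (-286 + c)/(4 + I - 4*c))
B(16, 20) - 1*(-34) = (-286 + 20)/(4 + 16 - 4*20) - 1*(-34) = -266/(4 + 16 - 80) + 34 = -266/(-60) + 34 = -1/60*(-266) + 34 = 133/30 + 34 = 1153/30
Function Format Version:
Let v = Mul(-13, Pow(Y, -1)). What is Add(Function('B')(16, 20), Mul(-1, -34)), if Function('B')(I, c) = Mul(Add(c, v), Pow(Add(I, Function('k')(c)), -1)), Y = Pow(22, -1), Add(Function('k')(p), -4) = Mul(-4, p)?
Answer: Rational(1153, 30) ≈ 38.433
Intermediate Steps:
Function('k')(p) = Add(4, Mul(-4, p))
Y = Rational(1, 22) ≈ 0.045455
v = -286 (v = Mul(-13, Pow(Rational(1, 22), -1)) = Mul(-13, 22) = -286)
Function('B')(I, c) = Mul(Pow(Add(4, I, Mul(-4, c)), -1), Add(-286, c)) (Function('B')(I, c) = Mul(Add(c, -286), Pow(Add(I, Add(4, Mul(-4, c))), -1)) = Mul(Add(-286, c), Pow(Add(4, I, Mul(-4, c)), -1)) = Mul(Pow(Add(4, I, Mul(-4, c)), -1), Add(-286, c)))
Add(Function('B')(16, 20), Mul(-1, -34)) = Add(Mul(Pow(Add(4, 16, Mul(-4, 20)), -1), Add(-286, 20)), Mul(-1, -34)) = Add(Mul(Pow(Add(4, 16, -80), -1), -266), 34) = Add(Mul(Pow(-60, -1), -266), 34) = Add(Mul(Rational(-1, 60), -266), 34) = Add(Rational(133, 30), 34) = Rational(1153, 30)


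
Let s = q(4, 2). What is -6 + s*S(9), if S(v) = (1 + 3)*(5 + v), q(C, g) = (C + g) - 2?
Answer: 218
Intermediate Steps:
q(C, g) = -2 + C + g
s = 4 (s = -2 + 4 + 2 = 4)
S(v) = 20 + 4*v (S(v) = 4*(5 + v) = 20 + 4*v)
-6 + s*S(9) = -6 + 4*(20 + 4*9) = -6 + 4*(20 + 36) = -6 + 4*56 = -6 + 224 = 218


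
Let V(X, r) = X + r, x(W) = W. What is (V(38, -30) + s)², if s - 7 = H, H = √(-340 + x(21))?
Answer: (15 + I*√319)² ≈ -94.0 + 535.82*I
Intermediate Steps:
H = I*√319 (H = √(-340 + 21) = √(-319) = I*√319 ≈ 17.861*I)
s = 7 + I*√319 ≈ 7.0 + 17.861*I
(V(38, -30) + s)² = ((38 - 30) + (7 + I*√319))² = (8 + (7 + I*√319))² = (15 + I*√319)²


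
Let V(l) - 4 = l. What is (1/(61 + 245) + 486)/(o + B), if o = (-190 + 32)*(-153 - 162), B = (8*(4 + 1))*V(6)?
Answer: 148717/15352020 ≈ 0.0096871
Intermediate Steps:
V(l) = 4 + l
B = 400 (B = (8*(4 + 1))*(4 + 6) = (8*5)*10 = 40*10 = 400)
o = 49770 (o = -158*(-315) = 49770)
(1/(61 + 245) + 486)/(o + B) = (1/(61 + 245) + 486)/(49770 + 400) = (1/306 + 486)/50170 = (1/306 + 486)*(1/50170) = (148717/306)*(1/50170) = 148717/15352020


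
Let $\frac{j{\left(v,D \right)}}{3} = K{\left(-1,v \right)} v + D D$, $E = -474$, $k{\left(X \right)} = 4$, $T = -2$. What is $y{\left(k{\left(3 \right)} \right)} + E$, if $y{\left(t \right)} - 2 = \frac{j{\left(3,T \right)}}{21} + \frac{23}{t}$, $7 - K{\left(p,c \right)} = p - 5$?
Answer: $- \frac{12883}{28} \approx -460.11$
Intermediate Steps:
$K{\left(p,c \right)} = 12 - p$ ($K{\left(p,c \right)} = 7 - \left(p - 5\right) = 7 - \left(-5 + p\right) = 12 - p$)
$j{\left(v,D \right)} = 3 D^{2} + 39 v$ ($j{\left(v,D \right)} = 3 \left(\left(12 - -1\right) v + D D\right) = 3 \left(\left(12 + 1\right) v + D^{2}\right) = 3 \left(13 v + D^{2}\right) = 3 \left(D^{2} + 13 v\right) = 3 D^{2} + 39 v$)
$y{\left(t \right)} = \frac{57}{7} + \frac{23}{t}$ ($y{\left(t \right)} = 2 + \left(\frac{3 \left(-2\right)^{2} + 39 \cdot 3}{21} + \frac{23}{t}\right) = 2 + \left(\left(3 \cdot 4 + 117\right) \frac{1}{21} + \frac{23}{t}\right) = 2 + \left(\left(12 + 117\right) \frac{1}{21} + \frac{23}{t}\right) = 2 + \left(129 \cdot \frac{1}{21} + \frac{23}{t}\right) = 2 + \left(\frac{43}{7} + \frac{23}{t}\right) = \frac{57}{7} + \frac{23}{t}$)
$y{\left(k{\left(3 \right)} \right)} + E = \left(\frac{57}{7} + \frac{23}{4}\right) - 474 = \frac{389}{28} - 474 = - \frac{12883}{28}$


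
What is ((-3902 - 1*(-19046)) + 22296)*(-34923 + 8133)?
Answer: -1003017600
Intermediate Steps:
((-3902 - 1*(-19046)) + 22296)*(-34923 + 8133) = ((-3902 + 19046) + 22296)*(-26790) = (15144 + 22296)*(-26790) = 37440*(-26790) = -1003017600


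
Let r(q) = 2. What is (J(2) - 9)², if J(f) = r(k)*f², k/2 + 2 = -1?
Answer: 1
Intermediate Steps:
k = -6 (k = -4 + 2*(-1) = -4 - 2 = -6)
J(f) = 2*f²
(J(2) - 9)² = (2*2² - 9)² = (2*4 - 9)² = (8 - 9)² = (-1)² = 1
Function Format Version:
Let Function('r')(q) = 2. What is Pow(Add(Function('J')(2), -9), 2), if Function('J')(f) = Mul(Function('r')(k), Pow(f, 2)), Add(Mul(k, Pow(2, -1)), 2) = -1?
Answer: 1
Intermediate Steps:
k = -6 (k = Add(-4, Mul(2, -1)) = Add(-4, -2) = -6)
Function('J')(f) = Mul(2, Pow(f, 2))
Pow(Add(Function('J')(2), -9), 2) = Pow(Add(Mul(2, Pow(2, 2)), -9), 2) = Pow(Add(Mul(2, 4), -9), 2) = Pow(Add(8, -9), 2) = Pow(-1, 2) = 1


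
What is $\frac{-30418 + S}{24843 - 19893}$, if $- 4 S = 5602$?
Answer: $- \frac{63637}{9900} \approx -6.428$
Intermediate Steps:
$S = - \frac{2801}{2}$ ($S = \left(- \frac{1}{4}\right) 5602 = - \frac{2801}{2} \approx -1400.5$)
$\frac{-30418 + S}{24843 - 19893} = \frac{-30418 - \frac{2801}{2}}{24843 - 19893} = - \frac{63637}{2 \cdot 4950} = \left(- \frac{63637}{2}\right) \frac{1}{4950} = - \frac{63637}{9900}$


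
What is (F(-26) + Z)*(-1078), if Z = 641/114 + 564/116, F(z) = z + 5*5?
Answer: -16901423/1653 ≈ -10225.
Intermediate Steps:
F(z) = 25 + z (F(z) = z + 25 = 25 + z)
Z = 34663/3306 (Z = 641*(1/114) + 564*(1/116) = 641/114 + 141/29 = 34663/3306 ≈ 10.485)
(F(-26) + Z)*(-1078) = ((25 - 26) + 34663/3306)*(-1078) = (-1 + 34663/3306)*(-1078) = (31357/3306)*(-1078) = -16901423/1653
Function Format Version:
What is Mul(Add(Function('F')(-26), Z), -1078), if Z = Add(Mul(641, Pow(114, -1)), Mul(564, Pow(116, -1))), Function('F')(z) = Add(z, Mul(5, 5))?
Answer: Rational(-16901423, 1653) ≈ -10225.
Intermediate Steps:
Function('F')(z) = Add(25, z) (Function('F')(z) = Add(z, 25) = Add(25, z))
Z = Rational(34663, 3306) (Z = Add(Mul(641, Rational(1, 114)), Mul(564, Rational(1, 116))) = Add(Rational(641, 114), Rational(141, 29)) = Rational(34663, 3306) ≈ 10.485)
Mul(Add(Function('F')(-26), Z), -1078) = Mul(Add(Add(25, -26), Rational(34663, 3306)), -1078) = Mul(Add(-1, Rational(34663, 3306)), -1078) = Mul(Rational(31357, 3306), -1078) = Rational(-16901423, 1653)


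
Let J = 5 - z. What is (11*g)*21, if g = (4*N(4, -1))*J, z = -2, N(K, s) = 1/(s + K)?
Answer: 2156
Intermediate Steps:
N(K, s) = 1/(K + s)
J = 7 (J = 5 - 1*(-2) = 5 + 2 = 7)
g = 28/3 (g = (4/(4 - 1))*7 = (4/3)*7 = 28/3 ≈ 9.3333)
(11*g)*21 = (11*(28/3))*21 = (308/3)*21 = 2156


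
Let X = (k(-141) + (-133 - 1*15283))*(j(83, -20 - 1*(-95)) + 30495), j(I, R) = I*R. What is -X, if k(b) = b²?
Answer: -163954800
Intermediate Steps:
X = 163954800 (X = ((-141)² + (-133 - 1*15283))*(83*(-20 - 1*(-95)) + 30495) = (19881 + (-133 - 15283))*(83*(-20 + 95) + 30495) = (19881 - 15416)*(83*75 + 30495) = 4465*(6225 + 30495) = 4465*36720 = 163954800)
-X = -1*163954800 = -163954800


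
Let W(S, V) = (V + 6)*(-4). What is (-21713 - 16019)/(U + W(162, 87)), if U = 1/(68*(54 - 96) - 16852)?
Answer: 743622256/7331377 ≈ 101.43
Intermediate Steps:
U = -1/19708 (U = 1/(68*(-42) - 16852) = 1/(-2856 - 16852) = 1/(-19708) = -1/19708 ≈ -5.0741e-5)
W(S, V) = -24 - 4*V (W(S, V) = (6 + V)*(-4) = -24 - 4*V)
(-21713 - 16019)/(U + W(162, 87)) = (-21713 - 16019)/(-1/19708 + (-24 - 4*87)) = -37732/(-1/19708 + (-24 - 348)) = -37732/(-1/19708 - 372) = -37732/(-7331377/19708) = -37732*(-19708/7331377) = 743622256/7331377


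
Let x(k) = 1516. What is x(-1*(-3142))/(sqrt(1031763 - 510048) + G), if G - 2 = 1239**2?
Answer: 1163623234/1178301051707 - 758*sqrt(521715)/1178301051707 ≈ 0.00098708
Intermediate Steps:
G = 1535123 (G = 2 + 1239**2 = 2 + 1535121 = 1535123)
x(-1*(-3142))/(sqrt(1031763 - 510048) + G) = 1516/(sqrt(1031763 - 510048) + 1535123) = 1516/(sqrt(521715) + 1535123) = 1516/(1535123 + sqrt(521715))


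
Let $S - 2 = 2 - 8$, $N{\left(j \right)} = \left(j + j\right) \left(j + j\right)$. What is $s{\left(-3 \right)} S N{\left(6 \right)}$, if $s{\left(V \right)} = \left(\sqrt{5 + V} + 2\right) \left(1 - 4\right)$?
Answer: $3456 + 1728 \sqrt{2} \approx 5899.8$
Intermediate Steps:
$s{\left(V \right)} = -6 - 3 \sqrt{5 + V}$ ($s{\left(V \right)} = \left(2 + \sqrt{5 + V}\right) \left(-3\right) = -6 - 3 \sqrt{5 + V}$)
$N{\left(j \right)} = 4 j^{2}$ ($N{\left(j \right)} = 2 j 2 j = 4 j^{2}$)
$S = -4$ ($S = 2 + \left(2 - 8\right) = 2 - 6 = -4$)
$s{\left(-3 \right)} S N{\left(6 \right)} = \left(-6 - 3 \sqrt{5 - 3}\right) \left(-4\right) 4 \cdot 6^{2} = \left(-6 - 3 \sqrt{2}\right) \left(-4\right) 4 \cdot 36 = \left(24 + 12 \sqrt{2}\right) 144 = 3456 + 1728 \sqrt{2}$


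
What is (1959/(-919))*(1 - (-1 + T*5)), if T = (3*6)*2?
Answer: 348702/919 ≈ 379.44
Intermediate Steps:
T = 36 (T = 18*2 = 36)
(1959/(-919))*(1 - (-1 + T*5)) = (1959/(-919))*(1 - (-1 + 36*5)) = (1959*(-1/919))*(1 - (-1 + 180)) = -1959*(1 - 1*179)/919 = -1959*(1 - 179)/919 = -1959/919*(-178) = 348702/919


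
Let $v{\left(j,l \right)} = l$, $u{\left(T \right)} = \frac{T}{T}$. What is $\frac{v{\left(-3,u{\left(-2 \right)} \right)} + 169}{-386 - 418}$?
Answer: $- \frac{85}{402} \approx -0.21144$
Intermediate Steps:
$u{\left(T \right)} = 1$
$\frac{v{\left(-3,u{\left(-2 \right)} \right)} + 169}{-386 - 418} = \frac{1 + 169}{-386 - 418} = \frac{170}{-804} = 170 \left(- \frac{1}{804}\right) = - \frac{85}{402}$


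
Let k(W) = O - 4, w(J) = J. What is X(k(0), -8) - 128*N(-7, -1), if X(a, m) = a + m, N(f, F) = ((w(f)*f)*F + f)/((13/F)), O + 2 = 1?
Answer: -7337/13 ≈ -564.38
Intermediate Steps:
O = -1 (O = -2 + 1 = -1)
k(W) = -5 (k(W) = -1 - 4 = -5)
N(f, F) = F*(f + F*f²)/13 (N(f, F) = ((f*f)*F + f)/((13/F)) = (f²*F + f)*(F/13) = (F*f² + f)*(F/13) = (f + F*f²)*(F/13) = F*(f + F*f²)/13)
X(k(0), -8) - 128*N(-7, -1) = (-5 - 8) - 128*(-1)*(-7)*(1 - 1*(-7))/13 = -13 - 128*(-1)*(-7)*(1 + 7)/13 = -13 - 128*(-1)*(-7)*8/13 = -13 - 128*56/13 = -13 - 7168/13 = -7337/13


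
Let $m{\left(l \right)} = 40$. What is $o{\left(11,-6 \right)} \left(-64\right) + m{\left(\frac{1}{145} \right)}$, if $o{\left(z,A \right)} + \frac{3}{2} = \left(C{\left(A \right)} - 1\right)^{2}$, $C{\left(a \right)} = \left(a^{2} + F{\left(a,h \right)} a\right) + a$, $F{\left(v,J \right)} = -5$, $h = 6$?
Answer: $-222648$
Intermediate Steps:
$C{\left(a \right)} = a^{2} - 4 a$ ($C{\left(a \right)} = \left(a^{2} - 5 a\right) + a = a^{2} - 4 a$)
$o{\left(z,A \right)} = - \frac{3}{2} + \left(-1 + A \left(-4 + A\right)\right)^{2}$ ($o{\left(z,A \right)} = - \frac{3}{2} + \left(A \left(-4 + A\right) - 1\right)^{2} = - \frac{3}{2} + \left(-1 + A \left(-4 + A\right)\right)^{2}$)
$o{\left(11,-6 \right)} \left(-64\right) + m{\left(\frac{1}{145} \right)} = \left(- \frac{3}{2} + \left(-1 - 6 \left(-4 - 6\right)\right)^{2}\right) \left(-64\right) + 40 = \left(- \frac{3}{2} + \left(-1 - -60\right)^{2}\right) \left(-64\right) + 40 = \left(- \frac{3}{2} + \left(-1 + 60\right)^{2}\right) \left(-64\right) + 40 = \left(- \frac{3}{2} + 59^{2}\right) \left(-64\right) + 40 = \left(- \frac{3}{2} + 3481\right) \left(-64\right) + 40 = \frac{6959}{2} \left(-64\right) + 40 = -222688 + 40 = -222648$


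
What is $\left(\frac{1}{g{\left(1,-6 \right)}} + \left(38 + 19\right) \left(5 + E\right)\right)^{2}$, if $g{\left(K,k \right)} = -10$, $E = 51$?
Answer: $\frac{1018822561}{100} \approx 1.0188 \cdot 10^{7}$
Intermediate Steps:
$\left(\frac{1}{g{\left(1,-6 \right)}} + \left(38 + 19\right) \left(5 + E\right)\right)^{2} = \left(\frac{1}{-10} + \left(38 + 19\right) \left(5 + 51\right)\right)^{2} = \left(- \frac{1}{10} + 57 \cdot 56\right)^{2} = \left(- \frac{1}{10} + 3192\right)^{2} = \left(\frac{31919}{10}\right)^{2} = \frac{1018822561}{100}$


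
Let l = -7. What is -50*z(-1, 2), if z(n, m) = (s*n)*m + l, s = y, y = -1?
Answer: 250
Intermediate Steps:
s = -1
z(n, m) = -7 - m*n (z(n, m) = (-n)*m - 7 = -m*n - 7 = -7 - m*n)
-50*z(-1, 2) = -50*(-7 - 1*2*(-1)) = -50*(-7 + 2) = -50*(-5) = 250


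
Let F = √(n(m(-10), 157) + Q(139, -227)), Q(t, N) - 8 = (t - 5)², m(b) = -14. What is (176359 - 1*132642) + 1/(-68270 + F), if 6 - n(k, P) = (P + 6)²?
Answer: 203756259063513/4660801499 - I*√8599/4660801499 ≈ 43717.0 - 1.9896e-8*I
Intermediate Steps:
n(k, P) = 6 - (6 + P)² (n(k, P) = 6 - (P + 6)² = 6 - (6 + P)²)
Q(t, N) = 8 + (-5 + t)² (Q(t, N) = 8 + (t - 5)² = 8 + (-5 + t)²)
F = I*√8599 (F = √((6 - (6 + 157)²) + (8 + (-5 + 139)²)) = √((6 - 1*163²) + (8 + 134²)) = √((6 - 1*26569) + (8 + 17956)) = √((6 - 26569) + 17964) = √(-26563 + 17964) = √(-8599) = I*√8599 ≈ 92.731*I)
(176359 - 1*132642) + 1/(-68270 + F) = (176359 - 1*132642) + 1/(-68270 + I*√8599) = (176359 - 132642) + 1/(-68270 + I*√8599) = 43717 + 1/(-68270 + I*√8599)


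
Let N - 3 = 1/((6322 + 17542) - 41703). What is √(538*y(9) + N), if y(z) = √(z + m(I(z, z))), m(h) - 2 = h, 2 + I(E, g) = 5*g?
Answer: √(954671924 + 513623092494*√6)/17839 ≈ 62.901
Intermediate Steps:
I(E, g) = -2 + 5*g
m(h) = 2 + h
y(z) = √6*√z (y(z) = √(z + (2 + (-2 + 5*z))) = √(z + 5*z) = √(6*z) = √6*√z)
N = 53516/17839 (N = 3 + 1/((6322 + 17542) - 41703) = 3 + 1/(23864 - 41703) = 3 + 1/(-17839) = 3 - 1/17839 = 53516/17839 ≈ 2.9999)
√(538*y(9) + N) = √(538*(√6*√9) + 53516/17839) = √(538*(√6*3) + 53516/17839) = √(538*(3*√6) + 53516/17839) = √(1614*√6 + 53516/17839) = √(53516/17839 + 1614*√6)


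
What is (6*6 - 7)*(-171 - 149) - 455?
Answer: -9735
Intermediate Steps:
(6*6 - 7)*(-171 - 149) - 455 = (36 - 7)*(-320) - 455 = 29*(-320) - 455 = -9280 - 455 = -9735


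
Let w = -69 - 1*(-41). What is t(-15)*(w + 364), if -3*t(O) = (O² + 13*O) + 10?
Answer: -4480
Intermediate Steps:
t(O) = -10/3 - 13*O/3 - O²/3 (t(O) = -((O² + 13*O) + 10)/3 = -(10 + O² + 13*O)/3 = -10/3 - 13*O/3 - O²/3)
w = -28 (w = -69 + 41 = -28)
t(-15)*(w + 364) = (-10/3 - 13/3*(-15) - ⅓*(-15)²)*(-28 + 364) = (-10/3 + 65 - ⅓*225)*336 = (-10/3 + 65 - 75)*336 = -40/3*336 = -4480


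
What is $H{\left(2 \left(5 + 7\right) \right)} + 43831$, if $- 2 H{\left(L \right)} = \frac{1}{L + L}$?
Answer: $\frac{4207775}{96} \approx 43831.0$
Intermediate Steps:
$H{\left(L \right)} = - \frac{1}{4 L}$ ($H{\left(L \right)} = - \frac{1}{2 \left(L + L\right)} = - \frac{1}{2 \cdot 2 L} = - \frac{\frac{1}{2} \frac{1}{L}}{2} = - \frac{1}{4 L}$)
$H{\left(2 \left(5 + 7\right) \right)} + 43831 = - \frac{1}{4 \cdot 2 \left(5 + 7\right)} + 43831 = - \frac{1}{4 \cdot 2 \cdot 12} + 43831 = - \frac{1}{4 \cdot 24} + 43831 = \left(- \frac{1}{4}\right) \frac{1}{24} + 43831 = - \frac{1}{96} + 43831 = \frac{4207775}{96}$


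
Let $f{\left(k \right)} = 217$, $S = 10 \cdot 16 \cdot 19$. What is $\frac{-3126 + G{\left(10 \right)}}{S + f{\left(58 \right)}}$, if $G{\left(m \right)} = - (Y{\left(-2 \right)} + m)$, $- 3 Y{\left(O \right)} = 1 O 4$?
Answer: $- \frac{9416}{9771} \approx -0.96367$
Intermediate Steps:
$Y{\left(O \right)} = - \frac{4 O}{3}$ ($Y{\left(O \right)} = - \frac{1 O 4}{3} = - \frac{O 4}{3} = - \frac{4 O}{3}$)
$S = 3040$ ($S = 160 \cdot 19 = 3040$)
$G{\left(m \right)} = - \frac{8}{3} - m$ ($G{\left(m \right)} = - (\left(- \frac{4}{3}\right) \left(-2\right) + m) = - (\frac{8}{3} + m) = - \frac{8}{3} - m$)
$\frac{-3126 + G{\left(10 \right)}}{S + f{\left(58 \right)}} = \frac{-3126 - \frac{38}{3}}{3040 + 217} = \frac{-3126 - \frac{38}{3}}{3257} = \left(-3126 - \frac{38}{3}\right) \frac{1}{3257} = \left(- \frac{9416}{3}\right) \frac{1}{3257} = - \frac{9416}{9771}$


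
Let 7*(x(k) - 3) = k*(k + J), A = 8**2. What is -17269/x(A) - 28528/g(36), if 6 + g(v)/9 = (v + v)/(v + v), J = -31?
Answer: 6156721/10665 ≈ 577.28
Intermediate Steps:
A = 64
g(v) = -45 (g(v) = -54 + 9*((v + v)/(v + v)) = -54 + 9*((2*v)/((2*v))) = -54 + 9*((2*v)*(1/(2*v))) = -54 + 9*1 = -54 + 9 = -45)
x(k) = 3 + k*(-31 + k)/7 (x(k) = 3 + (k*(k - 31))/7 = 3 + (k*(-31 + k))/7 = 3 + k*(-31 + k)/7)
-17269/x(A) - 28528/g(36) = -17269/(3 - 31/7*64 + (1/7)*64**2) - 28528/(-45) = -17269/(3 - 1984/7 + (1/7)*4096) - 28528*(-1/45) = -17269/(3 - 1984/7 + 4096/7) + 28528/45 = -17269/2133/7 + 28528/45 = -17269*7/2133 + 28528/45 = -120883/2133 + 28528/45 = 6156721/10665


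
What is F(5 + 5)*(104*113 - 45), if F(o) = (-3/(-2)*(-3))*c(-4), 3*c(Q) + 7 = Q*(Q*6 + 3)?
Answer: -2704317/2 ≈ -1.3522e+6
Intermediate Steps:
c(Q) = -7/3 + Q*(3 + 6*Q)/3 (c(Q) = -7/3 + (Q*(Q*6 + 3))/3 = -7/3 + (Q*(6*Q + 3))/3 = -7/3 + (Q*(3 + 6*Q))/3 = -7/3 + Q*(3 + 6*Q)/3)
F(o) = -231/2 (F(o) = (-3/(-2)*(-3))*(-7/3 - 4 + 2*(-4)**2) = (-3*(-1/2)*(-3))*(-7/3 - 4 + 2*16) = ((3/2)*(-3))*(-7/3 - 4 + 32) = -9/2*77/3 = -231/2)
F(5 + 5)*(104*113 - 45) = -231*(104*113 - 45)/2 = -231*(11752 - 45)/2 = -231/2*11707 = -2704317/2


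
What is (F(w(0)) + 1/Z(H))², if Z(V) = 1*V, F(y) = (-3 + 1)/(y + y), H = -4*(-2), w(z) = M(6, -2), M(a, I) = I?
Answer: 25/64 ≈ 0.39063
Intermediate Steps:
w(z) = -2
H = 8
F(y) = -1/y (F(y) = -2*1/(2*y) = -1/y)
Z(V) = V
(F(w(0)) + 1/Z(H))² = (-1/(-2) + 1/8)² = (-1*(-½) + ⅛)² = (½ + ⅛)² = (5/8)² = 25/64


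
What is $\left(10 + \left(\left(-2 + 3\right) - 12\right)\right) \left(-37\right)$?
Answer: $37$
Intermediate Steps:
$\left(10 + \left(\left(-2 + 3\right) - 12\right)\right) \left(-37\right) = \left(10 + \left(1 - 12\right)\right) \left(-37\right) = \left(10 - 11\right) \left(-37\right) = \left(-1\right) \left(-37\right) = 37$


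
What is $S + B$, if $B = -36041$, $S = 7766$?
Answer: $-28275$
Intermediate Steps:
$S + B = 7766 - 36041 = -28275$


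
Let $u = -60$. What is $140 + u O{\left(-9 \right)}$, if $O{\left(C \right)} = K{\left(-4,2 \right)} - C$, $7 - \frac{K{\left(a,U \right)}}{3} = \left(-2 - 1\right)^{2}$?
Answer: $-40$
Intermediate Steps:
$K{\left(a,U \right)} = -6$ ($K{\left(a,U \right)} = 21 - 3 \left(-2 - 1\right)^{2} = 21 - 3 \left(-3\right)^{2} = 21 - 27 = -6$)
$O{\left(C \right)} = -6 - C$
$140 + u O{\left(-9 \right)} = 140 - 60 \left(-6 - -9\right) = 140 - 60 \left(-6 + 9\right) = 140 - 180 = -40$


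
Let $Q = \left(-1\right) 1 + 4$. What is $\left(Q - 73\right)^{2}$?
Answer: $4900$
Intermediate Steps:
$Q = 3$ ($Q = -1 + 4 = 3$)
$\left(Q - 73\right)^{2} = \left(3 - 73\right)^{2} = \left(-70\right)^{2} = 4900$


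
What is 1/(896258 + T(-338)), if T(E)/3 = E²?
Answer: 1/1238990 ≈ 8.0711e-7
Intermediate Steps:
T(E) = 3*E²
1/(896258 + T(-338)) = 1/(896258 + 3*(-338)²) = 1/(896258 + 3*114244) = 1/(896258 + 342732) = 1/1238990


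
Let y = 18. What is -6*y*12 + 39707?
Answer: 38411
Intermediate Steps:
-6*y*12 + 39707 = -6*18*12 + 39707 = -108*12 + 39707 = -1296 + 39707 = 38411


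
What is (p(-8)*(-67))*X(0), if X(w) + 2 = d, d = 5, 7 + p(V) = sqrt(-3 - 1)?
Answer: 1407 - 402*I ≈ 1407.0 - 402.0*I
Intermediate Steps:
p(V) = -7 + 2*I (p(V) = -7 + sqrt(-3 - 1) = -7 + sqrt(-4) = -7 + 2*I)
X(w) = 3 (X(w) = -2 + 5 = 3)
(p(-8)*(-67))*X(0) = ((-7 + 2*I)*(-67))*3 = (469 - 134*I)*3 = 1407 - 402*I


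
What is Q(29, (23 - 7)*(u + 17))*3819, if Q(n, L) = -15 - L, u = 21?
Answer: -2379237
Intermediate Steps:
Q(29, (23 - 7)*(u + 17))*3819 = (-15 - (23 - 7)*(21 + 17))*3819 = (-15 - 16*38)*3819 = (-15 - 1*608)*3819 = (-15 - 608)*3819 = -623*3819 = -2379237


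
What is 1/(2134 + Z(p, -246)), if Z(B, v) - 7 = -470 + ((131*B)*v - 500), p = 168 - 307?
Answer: 1/4480585 ≈ 2.2319e-7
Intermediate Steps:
p = -139
Z(B, v) = -963 + 131*B*v (Z(B, v) = 7 + (-470 + ((131*B)*v - 500)) = 7 + (-470 + (131*B*v - 500)) = 7 + (-470 + (-500 + 131*B*v)) = 7 + (-970 + 131*B*v) = -963 + 131*B*v)
1/(2134 + Z(p, -246)) = 1/(2134 + (-963 + 131*(-139)*(-246))) = 1/(2134 + (-963 + 4479414)) = 1/(2134 + 4478451) = 1/4480585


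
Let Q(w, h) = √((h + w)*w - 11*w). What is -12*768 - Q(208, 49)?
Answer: -9216 - 4*√3198 ≈ -9442.2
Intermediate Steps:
Q(w, h) = √(-11*w + w*(h + w)) (Q(w, h) = √(w*(h + w) - 11*w) = √(-11*w + w*(h + w)))
-12*768 - Q(208, 49) = -12*768 - √(208*(-11 + 49 + 208)) = -9216 - √(208*246) = -9216 - √51168 = -9216 - 4*√3198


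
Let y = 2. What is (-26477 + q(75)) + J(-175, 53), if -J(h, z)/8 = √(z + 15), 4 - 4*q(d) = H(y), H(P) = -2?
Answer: -52951/2 - 16*√17 ≈ -26541.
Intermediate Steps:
q(d) = 3/2 (q(d) = 1 - ¼*(-2) = 1 + ½ = 3/2)
J(h, z) = -8*√(15 + z) (J(h, z) = -8*√(z + 15) = -8*√(15 + z))
(-26477 + q(75)) + J(-175, 53) = (-26477 + 3/2) - 8*√(15 + 53) = -52951/2 - 16*√17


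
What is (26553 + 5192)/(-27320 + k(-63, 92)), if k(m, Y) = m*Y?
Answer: -31745/33116 ≈ -0.95860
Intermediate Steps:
k(m, Y) = Y*m
(26553 + 5192)/(-27320 + k(-63, 92)) = (26553 + 5192)/(-27320 + 92*(-63)) = 31745/(-27320 - 5796) = 31745/(-33116) = 31745*(-1/33116) = -31745/33116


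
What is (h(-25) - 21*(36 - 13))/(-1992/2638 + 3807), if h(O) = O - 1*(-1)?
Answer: -222911/1673479 ≈ -0.13320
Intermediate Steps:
h(O) = 1 + O (h(O) = O + 1 = 1 + O)
(h(-25) - 21*(36 - 13))/(-1992/2638 + 3807) = ((1 - 25) - 21*(36 - 13))/(-1992/2638 + 3807) = (-24 - 21*23)/(-1992*1/2638 + 3807) = (-24 - 483)/(-996/1319 + 3807) = -507/5020437/1319 = -507*1319/5020437 = -222911/1673479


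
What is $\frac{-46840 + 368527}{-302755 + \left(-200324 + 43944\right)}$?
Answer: $- \frac{35743}{51015} \approx -0.70064$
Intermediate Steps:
$\frac{-46840 + 368527}{-302755 + \left(-200324 + 43944\right)} = \frac{321687}{-302755 - 156380} = \frac{321687}{-459135} = 321687 \left(- \frac{1}{459135}\right) = - \frac{35743}{51015}$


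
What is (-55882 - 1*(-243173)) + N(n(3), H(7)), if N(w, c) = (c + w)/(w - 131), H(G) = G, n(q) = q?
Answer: 11986619/64 ≈ 1.8729e+5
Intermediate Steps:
N(w, c) = (c + w)/(-131 + w)
(-55882 - 1*(-243173)) + N(n(3), H(7)) = (-55882 - 1*(-243173)) + (7 + 3)/(-131 + 3) = (-55882 + 243173) + 10/(-128) = 187291 - 1/128*10 = 187291 - 5/64 = 11986619/64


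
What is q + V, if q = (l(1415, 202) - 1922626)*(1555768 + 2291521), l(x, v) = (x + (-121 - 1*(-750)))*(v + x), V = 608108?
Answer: 5318962290966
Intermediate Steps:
l(x, v) = (629 + x)*(v + x) (l(x, v) = (x + (-121 + 750))*(v + x) = (x + 629)*(v + x) = (629 + x)*(v + x))
q = 5318961682858 (q = ((1415² + 629*202 + 629*1415 + 202*1415) - 1922626)*(1555768 + 2291521) = ((2002225 + 127058 + 890035 + 285830) - 1922626)*3847289 = (3305148 - 1922626)*3847289 = 1382522*3847289 = 5318961682858)
q + V = 5318961682858 + 608108 = 5318962290966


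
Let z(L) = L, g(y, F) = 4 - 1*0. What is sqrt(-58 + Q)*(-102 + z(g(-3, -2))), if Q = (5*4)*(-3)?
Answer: -98*I*sqrt(118) ≈ -1064.6*I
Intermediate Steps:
g(y, F) = 4 (g(y, F) = 4 + 0 = 4)
Q = -60 (Q = 20*(-3) = -60)
sqrt(-58 + Q)*(-102 + z(g(-3, -2))) = sqrt(-58 - 60)*(-102 + 4) = sqrt(-118)*(-98) = (I*sqrt(118))*(-98) = -98*I*sqrt(118)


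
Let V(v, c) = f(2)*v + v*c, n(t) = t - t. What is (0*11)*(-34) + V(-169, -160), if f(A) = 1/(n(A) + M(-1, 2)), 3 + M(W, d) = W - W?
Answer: 81289/3 ≈ 27096.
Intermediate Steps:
n(t) = 0
M(W, d) = -3 (M(W, d) = -3 + (W - W) = -3 + 0 = -3)
f(A) = -⅓ (f(A) = 1/(0 - 3) = 1/(-3) = -⅓)
V(v, c) = -v/3 + c*v (V(v, c) = -v/3 + v*c = -v/3 + c*v)
(0*11)*(-34) + V(-169, -160) = (0*11)*(-34) - 169*(-⅓ - 160) = 0*(-34) - 169*(-481/3) = 0 + 81289/3 = 81289/3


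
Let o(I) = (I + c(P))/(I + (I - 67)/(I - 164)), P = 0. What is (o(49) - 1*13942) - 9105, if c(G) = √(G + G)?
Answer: -130279056/5653 ≈ -23046.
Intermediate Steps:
c(G) = √2*√G (c(G) = √(2*G) = √2*√G)
o(I) = I/(I + (-67 + I)/(-164 + I)) (o(I) = (I + √2*√0)/(I + (I - 67)/(I - 164)) = (I + √2*0)/(I + (-67 + I)/(-164 + I)) = (I + 0)/(I + (-67 + I)/(-164 + I)) = I/(I + (-67 + I)/(-164 + I)))
(o(49) - 1*13942) - 9105 = (49*(164 - 1*49)/(67 - 1*49² + 163*49) - 1*13942) - 9105 = (49*(164 - 49)/(67 - 1*2401 + 7987) - 13942) - 9105 = (49*115/(67 - 2401 + 7987) - 13942) - 9105 = (49*115/5653 - 13942) - 9105 = (49*(1/5653)*115 - 13942) - 9105 = (5635/5653 - 13942) - 9105 = -78808491/5653 - 9105 = -130279056/5653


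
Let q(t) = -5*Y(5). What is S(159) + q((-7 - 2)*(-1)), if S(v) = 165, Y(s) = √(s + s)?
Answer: 165 - 5*√10 ≈ 149.19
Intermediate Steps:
Y(s) = √2*√s (Y(s) = √(2*s) = √2*√s)
q(t) = -5*√10 (q(t) = -5*√2*√5 = -5*√10)
S(159) + q((-7 - 2)*(-1)) = 165 - 5*√10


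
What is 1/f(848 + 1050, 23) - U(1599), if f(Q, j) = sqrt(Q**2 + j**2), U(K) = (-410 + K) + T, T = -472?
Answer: -717 + sqrt(3602933)/3602933 ≈ -717.00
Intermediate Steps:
U(K) = -882 + K (U(K) = (-410 + K) - 472 = -882 + K)
1/f(848 + 1050, 23) - U(1599) = 1/(sqrt((848 + 1050)**2 + 23**2)) - (-882 + 1599) = 1/(sqrt(1898**2 + 529)) - 1*717 = 1/(sqrt(3602404 + 529)) - 717 = 1/(sqrt(3602933)) - 717 = sqrt(3602933)/3602933 - 717 = -717 + sqrt(3602933)/3602933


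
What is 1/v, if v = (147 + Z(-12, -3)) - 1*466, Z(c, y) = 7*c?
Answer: -1/403 ≈ -0.0024814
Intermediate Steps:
v = -403 (v = (147 + 7*(-12)) - 1*466 = (147 - 84) - 466 = 63 - 466 = -403)
1/v = 1/(-403) = -1/403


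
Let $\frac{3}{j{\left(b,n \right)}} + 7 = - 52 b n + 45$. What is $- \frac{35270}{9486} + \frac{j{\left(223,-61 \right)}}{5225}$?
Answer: $- \frac{21727105634507}{5843587300650} \approx -3.7181$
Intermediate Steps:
$j{\left(b,n \right)} = \frac{3}{38 - 52 b n}$ ($j{\left(b,n \right)} = \frac{3}{-7 + \left(- 52 b n + 45\right)} = \frac{3}{-7 - \left(-45 + 52 b n\right)} = \frac{3}{38 - 52 b n}$)
$- \frac{35270}{9486} + \frac{j{\left(223,-61 \right)}}{5225} = - \frac{35270}{9486} + \frac{\left(-3\right) \frac{1}{-38 + 52 \cdot 223 \left(-61\right)}}{5225} = \left(-35270\right) \frac{1}{9486} + - \frac{3}{-38 - 707356} \cdot \frac{1}{5225} = - \frac{17635}{4743} + - \frac{3}{-707394} \cdot \frac{1}{5225} = - \frac{17635}{4743} + \left(-3\right) \left(- \frac{1}{707394}\right) \frac{1}{5225} = - \frac{17635}{4743} + \frac{1}{235798} \cdot \frac{1}{5225} = - \frac{17635}{4743} + \frac{1}{1232044550} = - \frac{21727105634507}{5843587300650}$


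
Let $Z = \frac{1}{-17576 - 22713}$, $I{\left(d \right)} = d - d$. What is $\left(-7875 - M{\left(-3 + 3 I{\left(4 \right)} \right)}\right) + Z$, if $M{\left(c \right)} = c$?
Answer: $- \frac{317155009}{40289} \approx -7872.0$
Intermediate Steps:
$I{\left(d \right)} = 0$
$Z = - \frac{1}{40289}$ ($Z = \frac{1}{-40289} = - \frac{1}{40289} \approx -2.4821 \cdot 10^{-5}$)
$\left(-7875 - M{\left(-3 + 3 I{\left(4 \right)} \right)}\right) + Z = \left(-7875 - \left(-3 + 3 \cdot 0\right)\right) - \frac{1}{40289} = \left(-7875 - \left(-3 + 0\right)\right) - \frac{1}{40289} = \left(-7875 - -3\right) - \frac{1}{40289} = \left(-7875 + 3\right) - \frac{1}{40289} = -7872 - \frac{1}{40289} = - \frac{317155009}{40289}$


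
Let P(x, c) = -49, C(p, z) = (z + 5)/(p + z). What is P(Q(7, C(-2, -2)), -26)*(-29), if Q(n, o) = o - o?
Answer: 1421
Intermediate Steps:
C(p, z) = (5 + z)/(p + z)
Q(n, o) = 0
P(Q(7, C(-2, -2)), -26)*(-29) = -49*(-29) = 1421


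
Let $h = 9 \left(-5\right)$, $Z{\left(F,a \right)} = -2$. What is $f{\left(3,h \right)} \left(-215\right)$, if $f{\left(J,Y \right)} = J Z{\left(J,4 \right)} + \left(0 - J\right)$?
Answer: $1935$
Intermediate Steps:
$h = -45$
$f{\left(J,Y \right)} = - 3 J$ ($f{\left(J,Y \right)} = J \left(-2\right) + \left(0 - J\right) = - 2 J - J = - 3 J$)
$f{\left(3,h \right)} \left(-215\right) = \left(-3\right) 3 \left(-215\right) = \left(-9\right) \left(-215\right) = 1935$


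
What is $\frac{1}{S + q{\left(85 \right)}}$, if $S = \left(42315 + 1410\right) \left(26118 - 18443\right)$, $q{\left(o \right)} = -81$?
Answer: $\frac{1}{335589294} \approx 2.9798 \cdot 10^{-9}$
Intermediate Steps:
$S = 335589375$ ($S = 43725 \cdot 7675 = 335589375$)
$\frac{1}{S + q{\left(85 \right)}} = \frac{1}{335589375 - 81} = \frac{1}{335589294}$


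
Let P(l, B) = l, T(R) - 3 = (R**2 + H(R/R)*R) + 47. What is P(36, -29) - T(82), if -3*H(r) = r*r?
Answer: -20132/3 ≈ -6710.7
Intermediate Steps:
H(r) = -r**2/3 (H(r) = -r*r/3 = -r**2/3)
T(R) = 50 + R**2 - R/3 (T(R) = 3 + ((R**2 + (-(R/R)**2/3)*R) + 47) = 3 + ((R**2 + (-1/3*1**2)*R) + 47) = 3 + ((R**2 + (-1/3*1)*R) + 47) = 3 + ((R**2 - R/3) + 47) = 3 + (47 + R**2 - R/3) = 50 + R**2 - R/3)
P(36, -29) - T(82) = 36 - (50 + 82**2 - 1/3*82) = 36 - (50 + 6724 - 82/3) = 36 - 1*20240/3 = 36 - 20240/3 = -20132/3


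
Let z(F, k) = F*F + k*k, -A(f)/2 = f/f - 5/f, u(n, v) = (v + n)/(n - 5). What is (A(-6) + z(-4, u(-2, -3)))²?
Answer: 3564544/21609 ≈ 164.96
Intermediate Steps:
u(n, v) = (n + v)/(-5 + n)
A(f) = -2 + 10/f (A(f) = -2*(f/f - 5/f) = -2*(1 - 5/f) = -2 + 10/f)
z(F, k) = F² + k²
(A(-6) + z(-4, u(-2, -3)))² = ((-2 + 10/(-6)) + ((-4)² + ((-2 - 3)/(-5 - 2))²))² = ((-2 + 10*(-⅙)) + (16 + (-5/(-7))²))² = ((-2 - 5/3) + (16 + (-⅐*(-5))²))² = (-11/3 + (16 + (5/7)²))² = (-11/3 + (16 + 25/49))² = (-11/3 + 809/49)² = (1888/147)² = 3564544/21609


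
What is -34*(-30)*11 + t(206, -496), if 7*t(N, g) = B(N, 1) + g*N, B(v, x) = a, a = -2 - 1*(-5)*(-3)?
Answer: -3379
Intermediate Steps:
a = -17 (a = -2 + 5*(-3) = -2 - 15 = -17)
B(v, x) = -17
t(N, g) = -17/7 + N*g/7 (t(N, g) = (-17 + g*N)/7 = (-17 + N*g)/7 = -17/7 + N*g/7)
-34*(-30)*11 + t(206, -496) = -34*(-30)*11 + (-17/7 + (⅐)*206*(-496)) = 1020*11 + (-17/7 - 102176/7) = 11220 - 14599 = -3379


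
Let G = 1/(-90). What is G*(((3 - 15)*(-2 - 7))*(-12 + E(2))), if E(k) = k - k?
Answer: 72/5 ≈ 14.400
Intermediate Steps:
G = -1/90 ≈ -0.011111
E(k) = 0
G*(((3 - 15)*(-2 - 7))*(-12 + E(2))) = -(3 - 15)*(-2 - 7)*(-12 + 0)/90 = -(-12*(-9))*(-12)/90 = -6*(-12)/5 = -1/90*(-1296) = 72/5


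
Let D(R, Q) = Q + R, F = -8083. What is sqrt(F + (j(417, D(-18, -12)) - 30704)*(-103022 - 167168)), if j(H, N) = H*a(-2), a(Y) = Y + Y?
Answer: sqrt(8746582597) ≈ 93523.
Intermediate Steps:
a(Y) = 2*Y
j(H, N) = -4*H (j(H, N) = H*(2*(-2)) = H*(-4) = -4*H)
sqrt(F + (j(417, D(-18, -12)) - 30704)*(-103022 - 167168)) = sqrt(-8083 + (-4*417 - 30704)*(-103022 - 167168)) = sqrt(-8083 + (-1668 - 30704)*(-270190)) = sqrt(-8083 - 32372*(-270190)) = sqrt(-8083 + 8746590680) = sqrt(8746582597)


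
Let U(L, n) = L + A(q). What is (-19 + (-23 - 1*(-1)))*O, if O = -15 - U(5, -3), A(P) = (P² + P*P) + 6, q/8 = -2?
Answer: 22058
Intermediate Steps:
q = -16 (q = 8*(-2) = -16)
A(P) = 6 + 2*P² (A(P) = (P² + P²) + 6 = 2*P² + 6 = 6 + 2*P²)
U(L, n) = 518 + L (U(L, n) = L + (6 + 2*(-16)²) = L + (6 + 2*256) = L + (6 + 512) = L + 518 = 518 + L)
O = -538 (O = -15 - (518 + 5) = -15 - 1*523 = -15 - 523 = -538)
(-19 + (-23 - 1*(-1)))*O = (-19 + (-23 - 1*(-1)))*(-538) = (-19 + (-23 + 1))*(-538) = (-19 - 22)*(-538) = -41*(-538) = 22058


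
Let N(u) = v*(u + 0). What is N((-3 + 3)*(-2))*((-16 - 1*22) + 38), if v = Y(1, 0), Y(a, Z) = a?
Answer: 0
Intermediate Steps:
v = 1
N(u) = u (N(u) = 1*(u + 0) = 1*u = u)
N((-3 + 3)*(-2))*((-16 - 1*22) + 38) = ((-3 + 3)*(-2))*((-16 - 1*22) + 38) = (0*(-2))*((-16 - 22) + 38) = 0*(-38 + 38) = 0*0 = 0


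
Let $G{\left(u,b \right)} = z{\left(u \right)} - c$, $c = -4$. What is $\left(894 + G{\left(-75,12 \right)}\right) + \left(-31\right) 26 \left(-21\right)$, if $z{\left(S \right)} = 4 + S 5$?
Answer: $17453$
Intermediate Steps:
$z{\left(S \right)} = 4 + 5 S$
$G{\left(u,b \right)} = 8 + 5 u$ ($G{\left(u,b \right)} = \left(4 + 5 u\right) - -4 = \left(4 + 5 u\right) + 4 = 8 + 5 u$)
$\left(894 + G{\left(-75,12 \right)}\right) + \left(-31\right) 26 \left(-21\right) = \left(894 + \left(8 + 5 \left(-75\right)\right)\right) + \left(-31\right) 26 \left(-21\right) = \left(894 + \left(8 - 375\right)\right) - -16926 = \left(894 - 367\right) + 16926 = 527 + 16926 = 17453$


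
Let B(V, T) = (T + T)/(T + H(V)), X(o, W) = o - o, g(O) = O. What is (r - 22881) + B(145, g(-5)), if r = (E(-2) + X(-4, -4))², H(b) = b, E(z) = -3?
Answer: -320209/14 ≈ -22872.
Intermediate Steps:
X(o, W) = 0
B(V, T) = 2*T/(T + V) (B(V, T) = (T + T)/(T + V) = (2*T)/(T + V) = 2*T/(T + V))
r = 9 (r = (-3 + 0)² = (-3)² = 9)
(r - 22881) + B(145, g(-5)) = (9 - 22881) + 2*(-5)/(-5 + 145) = -22872 + 2*(-5)/140 = -22872 + 2*(-5)*(1/140) = -22872 - 1/14 = -320209/14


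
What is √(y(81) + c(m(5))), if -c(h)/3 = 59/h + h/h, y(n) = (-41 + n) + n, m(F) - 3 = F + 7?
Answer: 3*√295/5 ≈ 10.305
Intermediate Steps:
m(F) = 10 + F (m(F) = 3 + (F + 7) = 3 + (7 + F) = 10 + F)
y(n) = -41 + 2*n
c(h) = -3 - 177/h (c(h) = -3*(59/h + h/h) = -3*(59/h + 1) = -3*(1 + 59/h) = -3 - 177/h)
√(y(81) + c(m(5))) = √((-41 + 2*81) + (-3 - 177/(10 + 5))) = √((-41 + 162) + (-3 - 177/15)) = √(121 + (-3 - 177*1/15)) = √(121 + (-3 - 59/5)) = √(121 - 74/5) = √(531/5) = 3*√295/5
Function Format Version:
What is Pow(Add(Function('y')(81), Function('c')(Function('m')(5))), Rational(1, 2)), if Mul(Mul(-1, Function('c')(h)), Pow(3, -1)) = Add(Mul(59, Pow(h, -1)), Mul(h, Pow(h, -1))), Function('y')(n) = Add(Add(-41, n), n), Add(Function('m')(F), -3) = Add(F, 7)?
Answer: Mul(Rational(3, 5), Pow(295, Rational(1, 2))) ≈ 10.305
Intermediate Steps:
Function('m')(F) = Add(10, F) (Function('m')(F) = Add(3, Add(F, 7)) = Add(3, Add(7, F)) = Add(10, F))
Function('y')(n) = Add(-41, Mul(2, n))
Function('c')(h) = Add(-3, Mul(-177, Pow(h, -1))) (Function('c')(h) = Mul(-3, Add(Mul(59, Pow(h, -1)), Mul(h, Pow(h, -1)))) = Mul(-3, Add(Mul(59, Pow(h, -1)), 1)) = Mul(-3, Add(1, Mul(59, Pow(h, -1)))) = Add(-3, Mul(-177, Pow(h, -1))))
Pow(Add(Function('y')(81), Function('c')(Function('m')(5))), Rational(1, 2)) = Pow(Add(Add(-41, Mul(2, 81)), Add(-3, Mul(-177, Pow(Add(10, 5), -1)))), Rational(1, 2)) = Pow(Add(Add(-41, 162), Add(-3, Mul(-177, Pow(15, -1)))), Rational(1, 2)) = Pow(Add(121, Add(-3, Mul(-177, Rational(1, 15)))), Rational(1, 2)) = Pow(Add(121, Add(-3, Rational(-59, 5))), Rational(1, 2)) = Pow(Add(121, Rational(-74, 5)), Rational(1, 2)) = Pow(Rational(531, 5), Rational(1, 2)) = Mul(Rational(3, 5), Pow(295, Rational(1, 2)))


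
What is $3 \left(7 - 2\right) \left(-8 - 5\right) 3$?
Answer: $-585$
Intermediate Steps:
$3 \left(7 - 2\right) \left(-8 - 5\right) 3 = 3 \cdot 5 \left(-13\right) 3 = 3 \left(-65\right) 3 = \left(-195\right) 3 = -585$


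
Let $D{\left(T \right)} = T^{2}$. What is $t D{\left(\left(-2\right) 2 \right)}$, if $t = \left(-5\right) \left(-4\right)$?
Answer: $320$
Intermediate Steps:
$t = 20$
$t D{\left(\left(-2\right) 2 \right)} = 20 \left(\left(-2\right) 2\right)^{2} = 20 \left(-4\right)^{2} = 20 \cdot 16 = 320$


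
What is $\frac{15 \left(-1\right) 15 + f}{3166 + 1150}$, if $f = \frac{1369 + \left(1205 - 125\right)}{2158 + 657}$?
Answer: $- \frac{315463}{6074770} \approx -0.05193$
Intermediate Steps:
$f = \frac{2449}{2815}$ ($f = \frac{1369 + 1080}{2815} = 2449 \cdot \frac{1}{2815} = \frac{2449}{2815} \approx 0.86998$)
$\frac{15 \left(-1\right) 15 + f}{3166 + 1150} = \frac{15 \left(-1\right) 15 + \frac{2449}{2815}}{3166 + 1150} = \frac{\left(-15\right) 15 + \frac{2449}{2815}}{4316} = \left(-225 + \frac{2449}{2815}\right) \frac{1}{4316} = \left(- \frac{630926}{2815}\right) \frac{1}{4316} = - \frac{315463}{6074770}$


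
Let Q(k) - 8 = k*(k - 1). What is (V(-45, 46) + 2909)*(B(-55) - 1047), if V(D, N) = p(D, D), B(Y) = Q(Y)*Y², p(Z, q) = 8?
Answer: 27245226301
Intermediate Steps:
Q(k) = 8 + k*(-1 + k) (Q(k) = 8 + k*(k - 1) = 8 + k*(-1 + k))
B(Y) = Y²*(8 + Y² - Y) (B(Y) = (8 + Y² - Y)*Y² = Y²*(8 + Y² - Y))
V(D, N) = 8
(V(-45, 46) + 2909)*(B(-55) - 1047) = (8 + 2909)*((-55)²*(8 + (-55)² - 1*(-55)) - 1047) = 2917*(3025*(8 + 3025 + 55) - 1047) = 2917*(3025*3088 - 1047) = 2917*(9341200 - 1047) = 2917*9340153 = 27245226301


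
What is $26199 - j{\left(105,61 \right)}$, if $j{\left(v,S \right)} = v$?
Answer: $26094$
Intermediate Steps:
$26199 - j{\left(105,61 \right)} = 26199 - 105 = 26094$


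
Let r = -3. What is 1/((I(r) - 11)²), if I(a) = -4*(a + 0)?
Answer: 1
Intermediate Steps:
I(a) = -4*a
1/((I(r) - 11)²) = 1/((-4*(-3) - 11)²) = 1/((12 - 11)²) = 1/(1²) = 1/1 = 1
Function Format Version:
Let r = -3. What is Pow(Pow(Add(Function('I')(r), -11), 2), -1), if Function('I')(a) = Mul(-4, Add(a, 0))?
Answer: 1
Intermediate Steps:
Function('I')(a) = Mul(-4, a)
Pow(Pow(Add(Function('I')(r), -11), 2), -1) = Pow(Pow(Add(Mul(-4, -3), -11), 2), -1) = Pow(Pow(Add(12, -11), 2), -1) = Pow(Pow(1, 2), -1) = Pow(1, -1) = 1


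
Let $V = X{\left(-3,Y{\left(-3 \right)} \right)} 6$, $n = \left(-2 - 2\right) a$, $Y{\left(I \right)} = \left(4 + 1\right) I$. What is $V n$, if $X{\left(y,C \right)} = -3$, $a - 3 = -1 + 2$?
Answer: $288$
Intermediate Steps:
$Y{\left(I \right)} = 5 I$
$a = 4$ ($a = 3 + \left(-1 + 2\right) = 3 + 1 = 4$)
$n = -16$ ($n = \left(-2 - 2\right) 4 = \left(-4\right) 4 = -16$)
$V = -18$ ($V = \left(-3\right) 6 = -18$)
$V n = \left(-18\right) \left(-16\right) = 288$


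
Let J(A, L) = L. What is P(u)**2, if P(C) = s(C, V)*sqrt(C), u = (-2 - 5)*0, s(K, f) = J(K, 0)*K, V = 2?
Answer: 0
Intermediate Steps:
s(K, f) = 0 (s(K, f) = 0*K = 0)
u = 0 (u = -7*0 = 0)
P(C) = 0 (P(C) = 0*sqrt(C) = 0)
P(u)**2 = 0**2 = 0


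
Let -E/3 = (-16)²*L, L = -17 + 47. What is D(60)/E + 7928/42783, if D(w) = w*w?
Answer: 39781/1369056 ≈ 0.029057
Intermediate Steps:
D(w) = w²
L = 30
E = -23040 (E = -3*(-16)²*30 = -768*30 = -3*7680 = -23040)
D(60)/E + 7928/42783 = 60²/(-23040) + 7928/42783 = 3600*(-1/23040) + 7928*(1/42783) = -5/32 + 7928/42783 = 39781/1369056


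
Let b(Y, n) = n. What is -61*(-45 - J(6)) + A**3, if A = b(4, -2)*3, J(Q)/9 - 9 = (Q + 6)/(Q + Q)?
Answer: 8019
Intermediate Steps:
J(Q) = 81 + 9*(6 + Q)/(2*Q) (J(Q) = 81 + 9*((Q + 6)/(Q + Q)) = 81 + 9*((6 + Q)/((2*Q))) = 81 + 9*((6 + Q)*(1/(2*Q))) = 81 + 9*((6 + Q)/(2*Q)) = 81 + 9*(6 + Q)/(2*Q))
A = -6 (A = -2*3 = -6)
-61*(-45 - J(6)) + A**3 = -61*(-45 - (171/2 + 27/6)) + (-6)**3 = -61*(-45 - (171/2 + 27*(1/6))) - 216 = -61*(-45 - (171/2 + 9/2)) - 216 = -61*(-45 - 1*90) - 216 = -61*(-45 - 90) - 216 = -61*(-135) - 216 = 8235 - 216 = 8019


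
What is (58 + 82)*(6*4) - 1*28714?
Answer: -25354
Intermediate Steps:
(58 + 82)*(6*4) - 1*28714 = 140*24 - 28714 = 3360 - 28714 = -25354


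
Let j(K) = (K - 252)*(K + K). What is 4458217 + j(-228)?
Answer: 4677097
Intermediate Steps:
j(K) = 2*K*(-252 + K) (j(K) = (-252 + K)*(2*K) = 2*K*(-252 + K))
4458217 + j(-228) = 4458217 + 2*(-228)*(-252 - 228) = 4458217 + 2*(-228)*(-480) = 4458217 + 218880 = 4677097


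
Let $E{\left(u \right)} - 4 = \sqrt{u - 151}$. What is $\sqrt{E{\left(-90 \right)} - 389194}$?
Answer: $\sqrt{-389190 + i \sqrt{241}} \approx 0.01 + 623.85 i$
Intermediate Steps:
$E{\left(u \right)} = 4 + \sqrt{-151 + u}$ ($E{\left(u \right)} = 4 + \sqrt{u - 151} = 4 + \sqrt{-151 + u}$)
$\sqrt{E{\left(-90 \right)} - 389194} = \sqrt{\left(4 + \sqrt{-151 - 90}\right) - 389194} = \sqrt{\left(4 + \sqrt{-241}\right) - 389194} = \sqrt{\left(4 + i \sqrt{241}\right) - 389194} = \sqrt{-389190 + i \sqrt{241}}$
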